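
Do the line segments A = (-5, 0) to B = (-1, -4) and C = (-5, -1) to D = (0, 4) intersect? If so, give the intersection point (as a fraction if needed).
Yes; intersection at (-9/2, -1/2) (t = 1/8 on AB, s = 1/10 on CD)

Parametrize AB as A + t(B − A) = (-5 + 4 t, 0 + -4 t) and CD as C + s(D − C) = (-5 + 5 s, -1 + 5 s). Solve the linear system for (t, s). Determinant = -40 ≠ 0, so a unique intersection of the containing lines exists. Solution: t = 1/8, s = 1/10 — both in [0, 1], so the segments cross. Intersection point: (-9/2, -1/2).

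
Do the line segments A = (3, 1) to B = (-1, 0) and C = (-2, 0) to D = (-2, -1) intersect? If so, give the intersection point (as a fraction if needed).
No (intersection of containing lines falls outside at least one segment)

Parametrize and solve: t = 5/4, s = 1/4. At least one of these is outside [0, 1], so the segments do not intersect.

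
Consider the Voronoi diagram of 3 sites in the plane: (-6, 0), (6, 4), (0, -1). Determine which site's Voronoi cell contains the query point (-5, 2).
Nearest site = (-6, 0)

The Voronoi cell of site s contains exactly those query points closer to s than to any other site. Compute squared distances from q = (-5, 2) to each site:
  (-6 − -5)² + (0 − 2)² = 5
  (0 − -5)² + (-1 − 2)² = 34
  (6 − -5)² + (4 − 2)² = 125
Minimum is attained by (-6, 0), so q lies in its Voronoi cell.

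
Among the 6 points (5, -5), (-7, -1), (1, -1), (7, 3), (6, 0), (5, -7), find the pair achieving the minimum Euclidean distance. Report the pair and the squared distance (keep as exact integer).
Pair = ((5, -5), (5, -7)); squared distance = 4

Compute all C(6, 2) = 15 pairwise squared distances (x_i − x_j)² + (y_i − y_j)². The minimum is 4, attained by the pair ((5, -5), (5, -7)).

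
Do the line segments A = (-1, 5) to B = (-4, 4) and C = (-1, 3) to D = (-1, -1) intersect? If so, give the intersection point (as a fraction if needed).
No (intersection of containing lines falls outside at least one segment)

Parametrize and solve: t = 0, s = -1/2. At least one of these is outside [0, 1], so the segments do not intersect.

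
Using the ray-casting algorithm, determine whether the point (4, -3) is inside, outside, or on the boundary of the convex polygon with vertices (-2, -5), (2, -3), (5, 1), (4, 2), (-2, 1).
The point (4, -3) lies strictly outside the polygon

Cast a horizontal ray to the right from the query point and count how many polygon edges it crosses (each edge strictly once or zero times, handled with the usual half-open convention). 
Parity of crossings → even ⇒ outside.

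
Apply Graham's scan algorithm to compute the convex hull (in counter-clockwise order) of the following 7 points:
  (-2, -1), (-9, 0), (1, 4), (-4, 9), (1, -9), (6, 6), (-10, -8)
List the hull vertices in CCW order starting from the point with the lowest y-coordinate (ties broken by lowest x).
Hull (CCW) = [(1, -9), (6, 6), (-4, 9), (-9, 0), (-10, -8)]

Graham scan procedure:
  1. Find the pivot p₀ = point with lowest y (tie → lowest x): (1, -9).
  2. Sort the remaining points by polar angle around p₀.
  3. Walk through sorted points, maintaining a stack; pop the top while the last three entries make a non-left turn (cross product ≤ 0).
  4. Final stack is the convex hull in CCW order: (1, -9), (6, 6), (-4, 9), (-9, 0), (-10, -8).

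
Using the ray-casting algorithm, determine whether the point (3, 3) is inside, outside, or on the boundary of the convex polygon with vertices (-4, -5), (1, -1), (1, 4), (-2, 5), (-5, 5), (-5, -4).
The point (3, 3) lies strictly outside the polygon

Cast a horizontal ray to the right from the query point and count how many polygon edges it crosses (each edge strictly once or zero times, handled with the usual half-open convention). 
Parity of crossings → even ⇒ outside.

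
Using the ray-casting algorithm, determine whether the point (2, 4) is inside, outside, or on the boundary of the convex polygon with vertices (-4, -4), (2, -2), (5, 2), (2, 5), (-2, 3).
The point (2, 4) lies strictly inside the polygon

Cast a horizontal ray to the right from the query point and count how many polygon edges it crosses (each edge strictly once or zero times, handled with the usual half-open convention). 
Parity of crossings → odd ⇒ inside.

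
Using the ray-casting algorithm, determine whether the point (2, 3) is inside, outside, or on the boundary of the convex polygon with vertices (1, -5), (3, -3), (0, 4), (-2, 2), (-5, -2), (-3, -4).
The point (2, 3) lies strictly outside the polygon

Cast a horizontal ray to the right from the query point and count how many polygon edges it crosses (each edge strictly once or zero times, handled with the usual half-open convention). 
Parity of crossings → even ⇒ outside.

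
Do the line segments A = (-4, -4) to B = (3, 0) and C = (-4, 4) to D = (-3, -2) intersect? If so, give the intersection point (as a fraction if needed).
No (intersection of containing lines falls outside at least one segment)

Parametrize and solve: t = 4/23, s = 28/23. At least one of these is outside [0, 1], so the segments do not intersect.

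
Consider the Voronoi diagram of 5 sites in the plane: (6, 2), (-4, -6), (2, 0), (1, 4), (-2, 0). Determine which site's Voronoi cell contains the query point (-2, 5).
Nearest site = (1, 4)

The Voronoi cell of site s contains exactly those query points closer to s than to any other site. Compute squared distances from q = (-2, 5) to each site:
  (1 − -2)² + (4 − 5)² = 10
  (-2 − -2)² + (0 − 5)² = 25
  (2 − -2)² + (0 − 5)² = 41
  (6 − -2)² + (2 − 5)² = 73
  (-4 − -2)² + (-6 − 5)² = 125
Minimum is attained by (1, 4), so q lies in its Voronoi cell.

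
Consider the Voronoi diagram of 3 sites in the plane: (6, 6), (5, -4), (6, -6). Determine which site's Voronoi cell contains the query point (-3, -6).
Nearest site = (5, -4)

The Voronoi cell of site s contains exactly those query points closer to s than to any other site. Compute squared distances from q = (-3, -6) to each site:
  (5 − -3)² + (-4 − -6)² = 68
  (6 − -3)² + (-6 − -6)² = 81
  (6 − -3)² + (6 − -6)² = 225
Minimum is attained by (5, -4), so q lies in its Voronoi cell.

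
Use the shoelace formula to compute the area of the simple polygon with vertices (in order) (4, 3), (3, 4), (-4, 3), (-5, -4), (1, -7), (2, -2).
Area = 64

Shoelace formula: Area = (1/2) |Σ_i (x_i · y_{i+1} − x_{i+1} · y_i)| (indices mod n). Compute each cross term:
  (4)(4) − (3)(3) = 7
  (3)(3) − (-4)(4) = 25
  (-4)(-4) − (-5)(3) = 31
  (-5)(-7) − (1)(-4) = 39
  (1)(-2) − (2)(-7) = 12
  (2)(3) − (4)(-2) = 14
Sum = 128, so (signed) Area = 128/2 = 64, |Area| = 64.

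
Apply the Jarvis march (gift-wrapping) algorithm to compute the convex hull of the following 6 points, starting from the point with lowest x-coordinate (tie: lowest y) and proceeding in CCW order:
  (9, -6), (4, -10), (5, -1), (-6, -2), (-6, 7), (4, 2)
Hull (CCW) = [(-6, -2), (4, -10), (9, -6), (4, 2), (-6, 7)]

Jarvis march: at each step, from the current hull vertex p, select the next vertex q as the point such that every other point lies strictly to the left of (or on) the directed line p → q. (Equivalently: for every other point r, the cross product (q − p) × (r − p) ≥ 0.)
Starting point (lowest x, tie lowest y): (-6, -2). Wrap until returning to start. Resulting hull: (-6, -2), (4, -10), (9, -6), (4, 2), (-6, 7).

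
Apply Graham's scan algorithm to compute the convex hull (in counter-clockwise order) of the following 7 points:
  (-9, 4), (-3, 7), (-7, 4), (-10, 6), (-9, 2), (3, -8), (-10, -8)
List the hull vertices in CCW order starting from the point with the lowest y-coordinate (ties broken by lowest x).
Hull (CCW) = [(-10, -8), (3, -8), (-3, 7), (-10, 6)]

Graham scan procedure:
  1. Find the pivot p₀ = point with lowest y (tie → lowest x): (-10, -8).
  2. Sort the remaining points by polar angle around p₀.
  3. Walk through sorted points, maintaining a stack; pop the top while the last three entries make a non-left turn (cross product ≤ 0).
  4. Final stack is the convex hull in CCW order: (-10, -8), (3, -8), (-3, 7), (-10, 6).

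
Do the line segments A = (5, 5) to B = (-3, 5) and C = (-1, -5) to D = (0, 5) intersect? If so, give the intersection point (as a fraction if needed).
Yes; intersection at (0, 5) (t = 5/8 on AB, s = 1 on CD)

Parametrize AB as A + t(B − A) = (5 + -8 t, 5 + 0 t) and CD as C + s(D − C) = (-1 + 1 s, -5 + 10 s). Solve the linear system for (t, s). Determinant = 80 ≠ 0, so a unique intersection of the containing lines exists. Solution: t = 5/8, s = 1 — both in [0, 1], so the segments cross. Intersection point: (0, 5).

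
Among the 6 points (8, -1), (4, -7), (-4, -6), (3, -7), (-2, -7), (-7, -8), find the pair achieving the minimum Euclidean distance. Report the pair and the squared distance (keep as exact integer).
Pair = ((4, -7), (3, -7)); squared distance = 1

Compute all C(6, 2) = 15 pairwise squared distances (x_i − x_j)² + (y_i − y_j)². The minimum is 1, attained by the pair ((4, -7), (3, -7)).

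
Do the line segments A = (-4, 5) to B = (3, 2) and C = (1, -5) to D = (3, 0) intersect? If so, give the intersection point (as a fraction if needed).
No (intersection of containing lines falls outside at least one segment)

Parametrize and solve: t = 45/41, s = 55/41. At least one of these is outside [0, 1], so the segments do not intersect.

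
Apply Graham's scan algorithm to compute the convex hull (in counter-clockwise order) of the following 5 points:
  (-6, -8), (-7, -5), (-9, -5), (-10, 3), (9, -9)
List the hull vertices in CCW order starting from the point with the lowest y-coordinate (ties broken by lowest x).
Hull (CCW) = [(9, -9), (-10, 3), (-9, -5), (-6, -8)]

Graham scan procedure:
  1. Find the pivot p₀ = point with lowest y (tie → lowest x): (9, -9).
  2. Sort the remaining points by polar angle around p₀.
  3. Walk through sorted points, maintaining a stack; pop the top while the last three entries make a non-left turn (cross product ≤ 0).
  4. Final stack is the convex hull in CCW order: (9, -9), (-10, 3), (-9, -5), (-6, -8).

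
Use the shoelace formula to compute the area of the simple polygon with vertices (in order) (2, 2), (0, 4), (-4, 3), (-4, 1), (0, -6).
Area = 34

Shoelace formula: Area = (1/2) |Σ_i (x_i · y_{i+1} − x_{i+1} · y_i)| (indices mod n). Compute each cross term:
  (2)(4) − (0)(2) = 8
  (0)(3) − (-4)(4) = 16
  (-4)(1) − (-4)(3) = 8
  (-4)(-6) − (0)(1) = 24
  (0)(2) − (2)(-6) = 12
Sum = 68, so (signed) Area = 68/2 = 34, |Area| = 34.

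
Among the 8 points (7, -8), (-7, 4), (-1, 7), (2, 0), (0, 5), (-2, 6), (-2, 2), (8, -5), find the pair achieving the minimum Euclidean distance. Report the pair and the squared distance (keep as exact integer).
Pair = ((-1, 7), (-2, 6)); squared distance = 2

Compute all C(8, 2) = 28 pairwise squared distances (x_i − x_j)² + (y_i − y_j)². The minimum is 2, attained by the pair ((-1, 7), (-2, 6)).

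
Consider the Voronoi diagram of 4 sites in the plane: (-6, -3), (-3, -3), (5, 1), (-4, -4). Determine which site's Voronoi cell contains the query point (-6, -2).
Nearest site = (-6, -3)

The Voronoi cell of site s contains exactly those query points closer to s than to any other site. Compute squared distances from q = (-6, -2) to each site:
  (-6 − -6)² + (-3 − -2)² = 1
  (-4 − -6)² + (-4 − -2)² = 8
  (-3 − -6)² + (-3 − -2)² = 10
  (5 − -6)² + (1 − -2)² = 130
Minimum is attained by (-6, -3), so q lies in its Voronoi cell.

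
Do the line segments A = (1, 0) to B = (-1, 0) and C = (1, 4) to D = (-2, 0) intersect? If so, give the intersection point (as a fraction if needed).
No (intersection of containing lines falls outside at least one segment)

Parametrize and solve: t = 3/2, s = 1. At least one of these is outside [0, 1], so the segments do not intersect.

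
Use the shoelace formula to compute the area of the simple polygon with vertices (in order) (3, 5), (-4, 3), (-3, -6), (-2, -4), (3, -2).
Area = 99/2

Shoelace formula: Area = (1/2) |Σ_i (x_i · y_{i+1} − x_{i+1} · y_i)| (indices mod n). Compute each cross term:
  (3)(3) − (-4)(5) = 29
  (-4)(-6) − (-3)(3) = 33
  (-3)(-4) − (-2)(-6) = 0
  (-2)(-2) − (3)(-4) = 16
  (3)(5) − (3)(-2) = 21
Sum = 99, so (signed) Area = 99/2 = 99/2, |Area| = 99/2.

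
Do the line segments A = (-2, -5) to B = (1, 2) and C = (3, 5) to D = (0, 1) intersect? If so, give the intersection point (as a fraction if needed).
No (intersection of containing lines falls outside at least one segment)

Parametrize and solve: t = 10/9, s = 5/9. At least one of these is outside [0, 1], so the segments do not intersect.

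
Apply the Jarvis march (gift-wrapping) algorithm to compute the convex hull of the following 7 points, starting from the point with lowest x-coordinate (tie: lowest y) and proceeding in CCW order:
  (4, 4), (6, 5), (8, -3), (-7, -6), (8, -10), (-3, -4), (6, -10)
Hull (CCW) = [(-7, -6), (6, -10), (8, -10), (8, -3), (6, 5), (4, 4)]

Jarvis march: at each step, from the current hull vertex p, select the next vertex q as the point such that every other point lies strictly to the left of (or on) the directed line p → q. (Equivalently: for every other point r, the cross product (q − p) × (r − p) ≥ 0.)
Starting point (lowest x, tie lowest y): (-7, -6). Wrap until returning to start. Resulting hull: (-7, -6), (6, -10), (8, -10), (8, -3), (6, 5), (4, 4).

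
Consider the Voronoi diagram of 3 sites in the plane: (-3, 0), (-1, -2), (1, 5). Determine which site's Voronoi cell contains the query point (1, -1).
Nearest site = (-1, -2)

The Voronoi cell of site s contains exactly those query points closer to s than to any other site. Compute squared distances from q = (1, -1) to each site:
  (-1 − 1)² + (-2 − -1)² = 5
  (-3 − 1)² + (0 − -1)² = 17
  (1 − 1)² + (5 − -1)² = 36
Minimum is attained by (-1, -2), so q lies in its Voronoi cell.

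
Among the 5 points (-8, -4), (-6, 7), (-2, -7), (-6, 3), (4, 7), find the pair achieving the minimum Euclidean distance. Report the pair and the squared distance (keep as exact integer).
Pair = ((-6, 7), (-6, 3)); squared distance = 16

Compute all C(5, 2) = 10 pairwise squared distances (x_i − x_j)² + (y_i − y_j)². The minimum is 16, attained by the pair ((-6, 7), (-6, 3)).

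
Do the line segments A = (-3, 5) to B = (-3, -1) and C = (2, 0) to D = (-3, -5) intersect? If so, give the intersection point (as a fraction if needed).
No (intersection of containing lines falls outside at least one segment)

Parametrize and solve: t = 5/3, s = 1. At least one of these is outside [0, 1], so the segments do not intersect.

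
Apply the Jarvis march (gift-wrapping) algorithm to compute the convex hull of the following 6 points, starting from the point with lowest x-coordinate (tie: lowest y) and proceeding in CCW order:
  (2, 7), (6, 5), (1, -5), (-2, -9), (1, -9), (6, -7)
Hull (CCW) = [(-2, -9), (1, -9), (6, -7), (6, 5), (2, 7)]

Jarvis march: at each step, from the current hull vertex p, select the next vertex q as the point such that every other point lies strictly to the left of (or on) the directed line p → q. (Equivalently: for every other point r, the cross product (q − p) × (r − p) ≥ 0.)
Starting point (lowest x, tie lowest y): (-2, -9). Wrap until returning to start. Resulting hull: (-2, -9), (1, -9), (6, -7), (6, 5), (2, 7).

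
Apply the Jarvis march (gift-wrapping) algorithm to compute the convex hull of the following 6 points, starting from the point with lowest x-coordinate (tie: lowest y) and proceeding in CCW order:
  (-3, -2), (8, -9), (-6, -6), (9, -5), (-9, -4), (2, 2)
Hull (CCW) = [(-9, -4), (-6, -6), (8, -9), (9, -5), (2, 2)]

Jarvis march: at each step, from the current hull vertex p, select the next vertex q as the point such that every other point lies strictly to the left of (or on) the directed line p → q. (Equivalently: for every other point r, the cross product (q − p) × (r − p) ≥ 0.)
Starting point (lowest x, tie lowest y): (-9, -4). Wrap until returning to start. Resulting hull: (-9, -4), (-6, -6), (8, -9), (9, -5), (2, 2).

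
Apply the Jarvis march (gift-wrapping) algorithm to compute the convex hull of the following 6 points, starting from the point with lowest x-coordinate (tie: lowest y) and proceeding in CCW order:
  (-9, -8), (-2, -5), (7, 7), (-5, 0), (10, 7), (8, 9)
Hull (CCW) = [(-9, -8), (-2, -5), (10, 7), (8, 9), (-5, 0)]

Jarvis march: at each step, from the current hull vertex p, select the next vertex q as the point such that every other point lies strictly to the left of (or on) the directed line p → q. (Equivalently: for every other point r, the cross product (q − p) × (r − p) ≥ 0.)
Starting point (lowest x, tie lowest y): (-9, -8). Wrap until returning to start. Resulting hull: (-9, -8), (-2, -5), (10, 7), (8, 9), (-5, 0).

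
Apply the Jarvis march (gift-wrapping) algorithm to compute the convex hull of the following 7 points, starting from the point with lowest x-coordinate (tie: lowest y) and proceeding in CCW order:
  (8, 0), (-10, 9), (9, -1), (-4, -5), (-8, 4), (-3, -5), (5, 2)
Hull (CCW) = [(-10, 9), (-8, 4), (-4, -5), (-3, -5), (9, -1), (8, 0), (5, 2)]

Jarvis march: at each step, from the current hull vertex p, select the next vertex q as the point such that every other point lies strictly to the left of (or on) the directed line p → q. (Equivalently: for every other point r, the cross product (q − p) × (r − p) ≥ 0.)
Starting point (lowest x, tie lowest y): (-10, 9). Wrap until returning to start. Resulting hull: (-10, 9), (-8, 4), (-4, -5), (-3, -5), (9, -1), (8, 0), (5, 2).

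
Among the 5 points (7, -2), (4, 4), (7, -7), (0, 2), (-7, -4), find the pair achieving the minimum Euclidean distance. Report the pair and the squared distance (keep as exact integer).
Pair = ((4, 4), (0, 2)); squared distance = 20

Compute all C(5, 2) = 10 pairwise squared distances (x_i − x_j)² + (y_i − y_j)². The minimum is 20, attained by the pair ((4, 4), (0, 2)).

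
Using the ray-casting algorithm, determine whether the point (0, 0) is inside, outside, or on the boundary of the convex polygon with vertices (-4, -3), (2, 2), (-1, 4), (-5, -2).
The point (0, 0) lies strictly outside the polygon

Cast a horizontal ray to the right from the query point and count how many polygon edges it crosses (each edge strictly once or zero times, handled with the usual half-open convention). 
Parity of crossings → even ⇒ outside.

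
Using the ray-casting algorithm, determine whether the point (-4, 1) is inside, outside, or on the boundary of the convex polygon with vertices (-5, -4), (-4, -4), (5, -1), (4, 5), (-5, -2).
The point (-4, 1) lies strictly outside the polygon

Cast a horizontal ray to the right from the query point and count how many polygon edges it crosses (each edge strictly once or zero times, handled with the usual half-open convention). 
Parity of crossings → even ⇒ outside.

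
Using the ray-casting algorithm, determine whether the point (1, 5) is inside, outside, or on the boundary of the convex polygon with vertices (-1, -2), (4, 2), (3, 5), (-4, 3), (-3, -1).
The point (1, 5) lies strictly outside the polygon

Cast a horizontal ray to the right from the query point and count how many polygon edges it crosses (each edge strictly once or zero times, handled with the usual half-open convention). 
Parity of crossings → even ⇒ outside.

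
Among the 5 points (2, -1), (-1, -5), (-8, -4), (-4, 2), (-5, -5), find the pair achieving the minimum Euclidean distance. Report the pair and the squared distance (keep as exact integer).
Pair = ((-8, -4), (-5, -5)); squared distance = 10

Compute all C(5, 2) = 10 pairwise squared distances (x_i − x_j)² + (y_i − y_j)². The minimum is 10, attained by the pair ((-8, -4), (-5, -5)).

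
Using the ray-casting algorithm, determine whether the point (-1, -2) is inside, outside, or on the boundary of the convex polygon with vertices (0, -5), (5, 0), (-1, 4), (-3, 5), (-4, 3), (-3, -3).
The point (-1, -2) lies strictly inside the polygon

Cast a horizontal ray to the right from the query point and count how many polygon edges it crosses (each edge strictly once or zero times, handled with the usual half-open convention). 
Parity of crossings → odd ⇒ inside.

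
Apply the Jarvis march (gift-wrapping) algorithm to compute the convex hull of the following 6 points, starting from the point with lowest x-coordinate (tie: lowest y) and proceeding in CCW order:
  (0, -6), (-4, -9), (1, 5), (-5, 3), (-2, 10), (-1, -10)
Hull (CCW) = [(-5, 3), (-4, -9), (-1, -10), (0, -6), (1, 5), (-2, 10)]

Jarvis march: at each step, from the current hull vertex p, select the next vertex q as the point such that every other point lies strictly to the left of (or on) the directed line p → q. (Equivalently: for every other point r, the cross product (q − p) × (r − p) ≥ 0.)
Starting point (lowest x, tie lowest y): (-5, 3). Wrap until returning to start. Resulting hull: (-5, 3), (-4, -9), (-1, -10), (0, -6), (1, 5), (-2, 10).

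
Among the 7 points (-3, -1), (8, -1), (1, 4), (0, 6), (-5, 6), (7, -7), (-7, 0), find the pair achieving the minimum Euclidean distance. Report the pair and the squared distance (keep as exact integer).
Pair = ((1, 4), (0, 6)); squared distance = 5

Compute all C(7, 2) = 21 pairwise squared distances (x_i − x_j)² + (y_i − y_j)². The minimum is 5, attained by the pair ((1, 4), (0, 6)).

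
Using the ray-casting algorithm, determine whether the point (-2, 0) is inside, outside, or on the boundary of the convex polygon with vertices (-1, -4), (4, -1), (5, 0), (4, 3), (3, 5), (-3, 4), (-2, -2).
The point (-2, 0) lies strictly inside the polygon

Cast a horizontal ray to the right from the query point and count how many polygon edges it crosses (each edge strictly once or zero times, handled with the usual half-open convention). 
Parity of crossings → odd ⇒ inside.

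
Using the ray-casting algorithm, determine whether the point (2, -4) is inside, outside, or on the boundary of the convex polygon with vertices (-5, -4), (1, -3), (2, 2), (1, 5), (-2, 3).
The point (2, -4) lies strictly outside the polygon

Cast a horizontal ray to the right from the query point and count how many polygon edges it crosses (each edge strictly once or zero times, handled with the usual half-open convention). 
Parity of crossings → even ⇒ outside.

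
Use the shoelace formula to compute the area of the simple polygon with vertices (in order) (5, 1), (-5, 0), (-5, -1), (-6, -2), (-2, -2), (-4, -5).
Area = 45/2

Shoelace formula: Area = (1/2) |Σ_i (x_i · y_{i+1} − x_{i+1} · y_i)| (indices mod n). Compute each cross term:
  (5)(0) − (-5)(1) = 5
  (-5)(-1) − (-5)(0) = 5
  (-5)(-2) − (-6)(-1) = 4
  (-6)(-2) − (-2)(-2) = 8
  (-2)(-5) − (-4)(-2) = 2
  (-4)(1) − (5)(-5) = 21
Sum = 45, so (signed) Area = 45/2 = 45/2, |Area| = 45/2.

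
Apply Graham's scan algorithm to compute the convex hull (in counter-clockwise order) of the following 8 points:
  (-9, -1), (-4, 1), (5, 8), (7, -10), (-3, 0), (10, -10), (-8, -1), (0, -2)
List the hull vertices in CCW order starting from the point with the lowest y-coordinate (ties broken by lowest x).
Hull (CCW) = [(7, -10), (10, -10), (5, 8), (-9, -1)]

Graham scan procedure:
  1. Find the pivot p₀ = point with lowest y (tie → lowest x): (7, -10).
  2. Sort the remaining points by polar angle around p₀.
  3. Walk through sorted points, maintaining a stack; pop the top while the last three entries make a non-left turn (cross product ≤ 0).
  4. Final stack is the convex hull in CCW order: (7, -10), (10, -10), (5, 8), (-9, -1).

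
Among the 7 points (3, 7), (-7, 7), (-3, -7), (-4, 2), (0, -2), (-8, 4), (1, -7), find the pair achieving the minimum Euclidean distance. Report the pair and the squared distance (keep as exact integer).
Pair = ((-7, 7), (-8, 4)); squared distance = 10

Compute all C(7, 2) = 21 pairwise squared distances (x_i − x_j)² + (y_i − y_j)². The minimum is 10, attained by the pair ((-7, 7), (-8, 4)).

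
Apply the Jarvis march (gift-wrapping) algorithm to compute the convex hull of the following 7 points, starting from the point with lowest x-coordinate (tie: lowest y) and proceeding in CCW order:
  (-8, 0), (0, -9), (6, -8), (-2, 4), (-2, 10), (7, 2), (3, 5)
Hull (CCW) = [(-8, 0), (0, -9), (6, -8), (7, 2), (-2, 10)]

Jarvis march: at each step, from the current hull vertex p, select the next vertex q as the point such that every other point lies strictly to the left of (or on) the directed line p → q. (Equivalently: for every other point r, the cross product (q − p) × (r − p) ≥ 0.)
Starting point (lowest x, tie lowest y): (-8, 0). Wrap until returning to start. Resulting hull: (-8, 0), (0, -9), (6, -8), (7, 2), (-2, 10).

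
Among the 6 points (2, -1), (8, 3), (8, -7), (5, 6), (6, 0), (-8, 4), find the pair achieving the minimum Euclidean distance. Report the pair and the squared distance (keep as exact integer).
Pair = ((8, 3), (6, 0)); squared distance = 13

Compute all C(6, 2) = 15 pairwise squared distances (x_i − x_j)² + (y_i − y_j)². The minimum is 13, attained by the pair ((8, 3), (6, 0)).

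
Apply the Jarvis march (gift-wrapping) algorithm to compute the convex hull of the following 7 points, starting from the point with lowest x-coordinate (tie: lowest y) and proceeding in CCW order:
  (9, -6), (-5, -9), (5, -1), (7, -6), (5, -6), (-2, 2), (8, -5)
Hull (CCW) = [(-5, -9), (9, -6), (5, -1), (-2, 2)]

Jarvis march: at each step, from the current hull vertex p, select the next vertex q as the point such that every other point lies strictly to the left of (or on) the directed line p → q. (Equivalently: for every other point r, the cross product (q − p) × (r − p) ≥ 0.)
Starting point (lowest x, tie lowest y): (-5, -9). Wrap until returning to start. Resulting hull: (-5, -9), (9, -6), (5, -1), (-2, 2).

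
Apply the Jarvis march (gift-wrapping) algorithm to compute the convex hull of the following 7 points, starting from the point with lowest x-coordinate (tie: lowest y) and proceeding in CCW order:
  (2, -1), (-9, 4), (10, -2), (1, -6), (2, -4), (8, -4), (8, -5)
Hull (CCW) = [(-9, 4), (1, -6), (8, -5), (10, -2)]

Jarvis march: at each step, from the current hull vertex p, select the next vertex q as the point such that every other point lies strictly to the left of (or on) the directed line p → q. (Equivalently: for every other point r, the cross product (q − p) × (r − p) ≥ 0.)
Starting point (lowest x, tie lowest y): (-9, 4). Wrap until returning to start. Resulting hull: (-9, 4), (1, -6), (8, -5), (10, -2).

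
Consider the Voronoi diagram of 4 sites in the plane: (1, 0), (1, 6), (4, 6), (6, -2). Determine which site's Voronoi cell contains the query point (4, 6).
Nearest site = (4, 6)

The Voronoi cell of site s contains exactly those query points closer to s than to any other site. Compute squared distances from q = (4, 6) to each site:
  (4 − 4)² + (6 − 6)² = 0
  (1 − 4)² + (6 − 6)² = 9
  (1 − 4)² + (0 − 6)² = 45
  (6 − 4)² + (-2 − 6)² = 68
Minimum is attained by (4, 6), so q lies in its Voronoi cell.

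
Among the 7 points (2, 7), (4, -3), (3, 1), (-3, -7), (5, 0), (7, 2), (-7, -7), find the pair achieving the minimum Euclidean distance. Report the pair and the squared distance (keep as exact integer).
Pair = ((3, 1), (5, 0)); squared distance = 5

Compute all C(7, 2) = 21 pairwise squared distances (x_i − x_j)² + (y_i − y_j)². The minimum is 5, attained by the pair ((3, 1), (5, 0)).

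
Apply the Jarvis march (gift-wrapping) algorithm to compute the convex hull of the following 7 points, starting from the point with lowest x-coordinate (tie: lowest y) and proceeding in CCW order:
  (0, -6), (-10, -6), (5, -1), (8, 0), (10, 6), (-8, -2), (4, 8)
Hull (CCW) = [(-10, -6), (0, -6), (8, 0), (10, 6), (4, 8), (-8, -2)]

Jarvis march: at each step, from the current hull vertex p, select the next vertex q as the point such that every other point lies strictly to the left of (or on) the directed line p → q. (Equivalently: for every other point r, the cross product (q − p) × (r − p) ≥ 0.)
Starting point (lowest x, tie lowest y): (-10, -6). Wrap until returning to start. Resulting hull: (-10, -6), (0, -6), (8, 0), (10, 6), (4, 8), (-8, -2).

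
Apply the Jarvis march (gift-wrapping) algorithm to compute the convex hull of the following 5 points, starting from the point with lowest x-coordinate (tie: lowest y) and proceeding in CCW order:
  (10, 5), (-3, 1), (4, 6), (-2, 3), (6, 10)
Hull (CCW) = [(-3, 1), (10, 5), (6, 10), (-2, 3)]

Jarvis march: at each step, from the current hull vertex p, select the next vertex q as the point such that every other point lies strictly to the left of (or on) the directed line p → q. (Equivalently: for every other point r, the cross product (q − p) × (r − p) ≥ 0.)
Starting point (lowest x, tie lowest y): (-3, 1). Wrap until returning to start. Resulting hull: (-3, 1), (10, 5), (6, 10), (-2, 3).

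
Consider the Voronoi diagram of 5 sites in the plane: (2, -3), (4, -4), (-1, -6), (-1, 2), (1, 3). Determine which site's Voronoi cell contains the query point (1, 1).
Nearest site = (1, 3)

The Voronoi cell of site s contains exactly those query points closer to s than to any other site. Compute squared distances from q = (1, 1) to each site:
  (1 − 1)² + (3 − 1)² = 4
  (-1 − 1)² + (2 − 1)² = 5
  (2 − 1)² + (-3 − 1)² = 17
  (4 − 1)² + (-4 − 1)² = 34
  (-1 − 1)² + (-6 − 1)² = 53
Minimum is attained by (1, 3), so q lies in its Voronoi cell.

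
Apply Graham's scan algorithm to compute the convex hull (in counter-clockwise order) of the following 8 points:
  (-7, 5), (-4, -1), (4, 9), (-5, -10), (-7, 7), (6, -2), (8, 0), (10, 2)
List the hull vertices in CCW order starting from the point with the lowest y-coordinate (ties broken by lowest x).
Hull (CCW) = [(-5, -10), (6, -2), (10, 2), (4, 9), (-7, 7), (-7, 5)]

Graham scan procedure:
  1. Find the pivot p₀ = point with lowest y (tie → lowest x): (-5, -10).
  2. Sort the remaining points by polar angle around p₀.
  3. Walk through sorted points, maintaining a stack; pop the top while the last three entries make a non-left turn (cross product ≤ 0).
  4. Final stack is the convex hull in CCW order: (-5, -10), (6, -2), (10, 2), (4, 9), (-7, 7), (-7, 5).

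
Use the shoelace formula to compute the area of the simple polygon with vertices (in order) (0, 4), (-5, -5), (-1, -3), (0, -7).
Area = 37/2

Shoelace formula: Area = (1/2) |Σ_i (x_i · y_{i+1} − x_{i+1} · y_i)| (indices mod n). Compute each cross term:
  (0)(-5) − (-5)(4) = 20
  (-5)(-3) − (-1)(-5) = 10
  (-1)(-7) − (0)(-3) = 7
  (0)(4) − (0)(-7) = 0
Sum = 37, so (signed) Area = 37/2 = 37/2, |Area| = 37/2.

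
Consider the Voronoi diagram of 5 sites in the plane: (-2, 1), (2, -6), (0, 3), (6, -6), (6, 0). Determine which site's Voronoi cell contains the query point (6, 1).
Nearest site = (6, 0)

The Voronoi cell of site s contains exactly those query points closer to s than to any other site. Compute squared distances from q = (6, 1) to each site:
  (6 − 6)² + (0 − 1)² = 1
  (0 − 6)² + (3 − 1)² = 40
  (6 − 6)² + (-6 − 1)² = 49
  (-2 − 6)² + (1 − 1)² = 64
  (2 − 6)² + (-6 − 1)² = 65
Minimum is attained by (6, 0), so q lies in its Voronoi cell.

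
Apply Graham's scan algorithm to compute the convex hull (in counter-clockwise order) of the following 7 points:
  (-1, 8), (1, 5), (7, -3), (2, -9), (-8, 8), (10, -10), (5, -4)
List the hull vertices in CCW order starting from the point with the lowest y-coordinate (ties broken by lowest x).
Hull (CCW) = [(10, -10), (7, -3), (-1, 8), (-8, 8), (2, -9)]

Graham scan procedure:
  1. Find the pivot p₀ = point with lowest y (tie → lowest x): (10, -10).
  2. Sort the remaining points by polar angle around p₀.
  3. Walk through sorted points, maintaining a stack; pop the top while the last three entries make a non-left turn (cross product ≤ 0).
  4. Final stack is the convex hull in CCW order: (10, -10), (7, -3), (-1, 8), (-8, 8), (2, -9).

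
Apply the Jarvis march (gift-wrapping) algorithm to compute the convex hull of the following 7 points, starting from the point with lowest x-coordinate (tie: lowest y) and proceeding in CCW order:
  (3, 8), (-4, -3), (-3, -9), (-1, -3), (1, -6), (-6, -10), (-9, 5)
Hull (CCW) = [(-9, 5), (-6, -10), (-3, -9), (1, -6), (3, 8)]

Jarvis march: at each step, from the current hull vertex p, select the next vertex q as the point such that every other point lies strictly to the left of (or on) the directed line p → q. (Equivalently: for every other point r, the cross product (q − p) × (r − p) ≥ 0.)
Starting point (lowest x, tie lowest y): (-9, 5). Wrap until returning to start. Resulting hull: (-9, 5), (-6, -10), (-3, -9), (1, -6), (3, 8).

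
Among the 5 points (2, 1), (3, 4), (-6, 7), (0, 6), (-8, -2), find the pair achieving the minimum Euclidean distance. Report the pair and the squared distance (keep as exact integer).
Pair = ((2, 1), (3, 4)); squared distance = 10

Compute all C(5, 2) = 10 pairwise squared distances (x_i − x_j)² + (y_i − y_j)². The minimum is 10, attained by the pair ((2, 1), (3, 4)).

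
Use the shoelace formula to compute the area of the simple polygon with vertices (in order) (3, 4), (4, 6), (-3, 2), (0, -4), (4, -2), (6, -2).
Area = 45

Shoelace formula: Area = (1/2) |Σ_i (x_i · y_{i+1} − x_{i+1} · y_i)| (indices mod n). Compute each cross term:
  (3)(6) − (4)(4) = 2
  (4)(2) − (-3)(6) = 26
  (-3)(-4) − (0)(2) = 12
  (0)(-2) − (4)(-4) = 16
  (4)(-2) − (6)(-2) = 4
  (6)(4) − (3)(-2) = 30
Sum = 90, so (signed) Area = 90/2 = 45, |Area| = 45.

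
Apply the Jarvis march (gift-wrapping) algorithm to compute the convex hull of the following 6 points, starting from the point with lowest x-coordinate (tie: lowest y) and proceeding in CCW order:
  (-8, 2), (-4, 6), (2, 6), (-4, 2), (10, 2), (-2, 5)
Hull (CCW) = [(-8, 2), (10, 2), (2, 6), (-4, 6)]

Jarvis march: at each step, from the current hull vertex p, select the next vertex q as the point such that every other point lies strictly to the left of (or on) the directed line p → q. (Equivalently: for every other point r, the cross product (q − p) × (r − p) ≥ 0.)
Starting point (lowest x, tie lowest y): (-8, 2). Wrap until returning to start. Resulting hull: (-8, 2), (10, 2), (2, 6), (-4, 6).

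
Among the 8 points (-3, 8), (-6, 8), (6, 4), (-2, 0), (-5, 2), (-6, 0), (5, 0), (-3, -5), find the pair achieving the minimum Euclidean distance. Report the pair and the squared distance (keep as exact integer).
Pair = ((-5, 2), (-6, 0)); squared distance = 5

Compute all C(8, 2) = 28 pairwise squared distances (x_i − x_j)² + (y_i − y_j)². The minimum is 5, attained by the pair ((-5, 2), (-6, 0)).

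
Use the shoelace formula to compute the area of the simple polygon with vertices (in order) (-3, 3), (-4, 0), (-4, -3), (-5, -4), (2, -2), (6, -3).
Area = 29

Shoelace formula: Area = (1/2) |Σ_i (x_i · y_{i+1} − x_{i+1} · y_i)| (indices mod n). Compute each cross term:
  (-3)(0) − (-4)(3) = 12
  (-4)(-3) − (-4)(0) = 12
  (-4)(-4) − (-5)(-3) = 1
  (-5)(-2) − (2)(-4) = 18
  (2)(-3) − (6)(-2) = 6
  (6)(3) − (-3)(-3) = 9
Sum = 58, so (signed) Area = 58/2 = 29, |Area| = 29.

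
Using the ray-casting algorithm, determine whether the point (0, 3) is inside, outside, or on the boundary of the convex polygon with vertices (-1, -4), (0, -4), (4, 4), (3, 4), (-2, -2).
The point (0, 3) lies strictly outside the polygon

Cast a horizontal ray to the right from the query point and count how many polygon edges it crosses (each edge strictly once or zero times, handled with the usual half-open convention). 
Parity of crossings → even ⇒ outside.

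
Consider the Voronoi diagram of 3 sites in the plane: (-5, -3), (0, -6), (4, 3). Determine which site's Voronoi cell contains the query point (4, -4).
Nearest site = (0, -6)

The Voronoi cell of site s contains exactly those query points closer to s than to any other site. Compute squared distances from q = (4, -4) to each site:
  (0 − 4)² + (-6 − -4)² = 20
  (4 − 4)² + (3 − -4)² = 49
  (-5 − 4)² + (-3 − -4)² = 82
Minimum is attained by (0, -6), so q lies in its Voronoi cell.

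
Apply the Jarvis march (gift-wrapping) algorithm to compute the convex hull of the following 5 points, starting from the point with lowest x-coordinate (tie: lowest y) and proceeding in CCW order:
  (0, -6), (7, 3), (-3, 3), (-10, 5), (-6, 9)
Hull (CCW) = [(-10, 5), (0, -6), (7, 3), (-6, 9)]

Jarvis march: at each step, from the current hull vertex p, select the next vertex q as the point such that every other point lies strictly to the left of (or on) the directed line p → q. (Equivalently: for every other point r, the cross product (q − p) × (r − p) ≥ 0.)
Starting point (lowest x, tie lowest y): (-10, 5). Wrap until returning to start. Resulting hull: (-10, 5), (0, -6), (7, 3), (-6, 9).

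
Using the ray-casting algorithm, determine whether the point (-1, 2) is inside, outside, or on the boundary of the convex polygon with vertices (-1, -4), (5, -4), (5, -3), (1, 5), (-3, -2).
The point (-1, 2) lies strictly outside the polygon

Cast a horizontal ray to the right from the query point and count how many polygon edges it crosses (each edge strictly once or zero times, handled with the usual half-open convention). 
Parity of crossings → even ⇒ outside.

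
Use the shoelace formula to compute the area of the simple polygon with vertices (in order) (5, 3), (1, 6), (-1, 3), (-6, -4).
Area = 30

Shoelace formula: Area = (1/2) |Σ_i (x_i · y_{i+1} − x_{i+1} · y_i)| (indices mod n). Compute each cross term:
  (5)(6) − (1)(3) = 27
  (1)(3) − (-1)(6) = 9
  (-1)(-4) − (-6)(3) = 22
  (-6)(3) − (5)(-4) = 2
Sum = 60, so (signed) Area = 60/2 = 30, |Area| = 30.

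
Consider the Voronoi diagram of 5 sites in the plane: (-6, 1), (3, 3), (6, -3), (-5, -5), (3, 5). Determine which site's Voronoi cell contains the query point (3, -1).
Nearest site = (6, -3)

The Voronoi cell of site s contains exactly those query points closer to s than to any other site. Compute squared distances from q = (3, -1) to each site:
  (6 − 3)² + (-3 − -1)² = 13
  (3 − 3)² + (3 − -1)² = 16
  (3 − 3)² + (5 − -1)² = 36
  (-5 − 3)² + (-5 − -1)² = 80
  (-6 − 3)² + (1 − -1)² = 85
Minimum is attained by (6, -3), so q lies in its Voronoi cell.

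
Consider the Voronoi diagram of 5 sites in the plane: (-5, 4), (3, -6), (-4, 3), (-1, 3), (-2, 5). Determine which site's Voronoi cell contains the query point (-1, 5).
Nearest site = (-2, 5)

The Voronoi cell of site s contains exactly those query points closer to s than to any other site. Compute squared distances from q = (-1, 5) to each site:
  (-2 − -1)² + (5 − 5)² = 1
  (-1 − -1)² + (3 − 5)² = 4
  (-4 − -1)² + (3 − 5)² = 13
  (-5 − -1)² + (4 − 5)² = 17
  (3 − -1)² + (-6 − 5)² = 137
Minimum is attained by (-2, 5), so q lies in its Voronoi cell.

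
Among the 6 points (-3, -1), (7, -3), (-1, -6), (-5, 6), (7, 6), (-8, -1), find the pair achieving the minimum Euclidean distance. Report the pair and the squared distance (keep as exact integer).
Pair = ((-3, -1), (-8, -1)); squared distance = 25

Compute all C(6, 2) = 15 pairwise squared distances (x_i − x_j)² + (y_i − y_j)². The minimum is 25, attained by the pair ((-3, -1), (-8, -1)).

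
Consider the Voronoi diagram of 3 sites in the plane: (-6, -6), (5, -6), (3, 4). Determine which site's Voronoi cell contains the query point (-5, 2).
Nearest site = (-6, -6)

The Voronoi cell of site s contains exactly those query points closer to s than to any other site. Compute squared distances from q = (-5, 2) to each site:
  (-6 − -5)² + (-6 − 2)² = 65
  (3 − -5)² + (4 − 2)² = 68
  (5 − -5)² + (-6 − 2)² = 164
Minimum is attained by (-6, -6), so q lies in its Voronoi cell.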